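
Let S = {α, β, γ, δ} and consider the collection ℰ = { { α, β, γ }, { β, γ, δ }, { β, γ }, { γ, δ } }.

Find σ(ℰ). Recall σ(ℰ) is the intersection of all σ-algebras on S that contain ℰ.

σ(ℰ) = { {  }, { α }, { β }, { γ }, { δ }, { α, β }, { α, γ }, { α, δ }, { β, γ }, { β, δ }, { γ, δ }, { α, β, γ }, { α, β, δ }, { α, γ, δ }, { β, γ, δ }, S }

Derivation:
Begin from { {  }, { β, γ }, { γ, δ }, { α, β, γ }, { β, γ, δ }, S } (that is, ℰ plus ∅ and S).
Round 1 adds 4:
  { α }  = ᶜ of { β, γ, δ }
  { δ }  = ᶜ of { α, β, γ }
  { α, β }  = ᶜ of { γ, δ }
  { α, δ }  = ᶜ of { β, γ }
  — 10 sets.
Round 2: 2 new —
  { α, β, δ }  = { α, β } ∪ { α, δ }
  { α, γ, δ }  = { γ, δ } ∪ { α, δ }
  — 12 sets.
Round 3: 2 new —
  { β }  = ᶜ of { α, γ, δ }
  { γ }  = ᶜ of { α, β, δ }
  — 14 sets.
Round 4 (2 new):
  { α, γ }  = { γ } ∪ { α }
  { β, δ }  = { δ } ∪ { β }
  — 16 sets.
After Round 5 the family is unchanged; done.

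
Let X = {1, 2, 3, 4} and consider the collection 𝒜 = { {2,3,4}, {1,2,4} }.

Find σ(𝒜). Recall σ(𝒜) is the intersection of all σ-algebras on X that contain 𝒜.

|σ(𝒜)| = 8.  σ(𝒜) = { {}, {1}, {3}, {1,3}, {2,4}, {1,2,4}, {2,3,4}, X }

Derivation:
Begin from { {}, {1,2,4}, {2,3,4}, X } (that is, 𝒜 plus ∅ and X).
Pass 1 (2 new):
  {1}  = {2,3,4}ᶜ
  {3}  = {1,2,4}ᶜ
  — 6 sets.
Pass 2 (1 new):
  {1,3}  = {3} ∪ {1}
  — 7 sets.
Pass 3: +1 →
  {2,4}  = {1,3}ᶜ
  — 8 sets.
Pass 4: already closed under ᶜ and ∪.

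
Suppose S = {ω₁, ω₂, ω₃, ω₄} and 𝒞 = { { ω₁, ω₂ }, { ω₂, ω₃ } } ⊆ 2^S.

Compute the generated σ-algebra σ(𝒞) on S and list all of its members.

Start: 𝒞 ∪ {∅, S} = { ∅, { ω₁, ω₂ }, { ω₂, ω₃ }, S }.
Pass 1 (3 new):
  { ω₁, ω₄ }  = complement { ω₂, ω₃ }
  { ω₃, ω₄ }  = complement { ω₁, ω₂ }
  { ω₁, ω₂, ω₃ }  = { ω₁, ω₂ } ∪ { ω₂, ω₃ }
  [7 total]
Pass 2: +4 →
  { ω₄ }  = complement { ω₁, ω₂, ω₃ }
  { ω₁, ω₂, ω₄ }  = { ω₁, ω₄ } ∪ { ω₁, ω₂ }
  { ω₁, ω₃, ω₄ }  = { ω₃, ω₄ } ∪ { ω₁, ω₄ }
  { ω₂, ω₃, ω₄ }  = { ω₃, ω₄ } ∪ { ω₂, ω₃ }
  [11 total]
Pass 3 (3 new):
  { ω₁ }  = complement { ω₂, ω₃, ω₄ }
  { ω₂ }  = complement { ω₁, ω₃, ω₄ }
  { ω₃ }  = complement { ω₁, ω₂, ω₄ }
  [14 total]
Pass 4 (2 new):
  { ω₁, ω₃ }  = { ω₃ } ∪ { ω₁ }
  { ω₂, ω₄ }  = { ω₄ } ∪ { ω₂ }
  [16 total]
Pass 5: closed — nothing new.

Hence σ(𝒞) has 16 members: { ∅, { ω₁ }, { ω₂ }, { ω₃ }, { ω₄ }, { ω₁, ω₂ }, { ω₁, ω₃ }, { ω₁, ω₄ }, { ω₂, ω₃ }, { ω₂, ω₄ }, { ω₃, ω₄ }, { ω₁, ω₂, ω₃ }, { ω₁, ω₂, ω₄ }, { ω₁, ω₃, ω₄ }, { ω₂, ω₃, ω₄ }, S }.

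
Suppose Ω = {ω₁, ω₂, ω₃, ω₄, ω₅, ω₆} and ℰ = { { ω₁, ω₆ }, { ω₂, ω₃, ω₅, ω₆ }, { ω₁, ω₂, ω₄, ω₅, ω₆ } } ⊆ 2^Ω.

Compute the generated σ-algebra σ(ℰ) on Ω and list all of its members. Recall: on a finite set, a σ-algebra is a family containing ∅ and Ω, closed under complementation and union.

Begin from { {}, { ω₁, ω₆ }, { ω₂, ω₃, ω₅, ω₆ }, { ω₁, ω₂, ω₄, ω₅, ω₆ }, Ω } (that is, ℰ plus ∅ and Ω).
Pass 1 adds 4:
  { ω₃ }  = Ω∖{ ω₁, ω₂, ω₄, ω₅, ω₆ }
  { ω₁, ω₄ }  = Ω∖{ ω₂, ω₃, ω₅, ω₆ }
  { ω₂, ω₃, ω₄, ω₅ }  = Ω∖{ ω₁, ω₆ }
  { ω₁, ω₂, ω₃, ω₅, ω₆ }  = { ω₁, ω₆ } ∪ { ω₂, ω₃, ω₅, ω₆ }
Pass 2: 6 new —
  { ω₄ }  = Ω∖{ ω₁, ω₂, ω₃, ω₅, ω₆ }
  { ω₁, ω₃, ω₄ }  = { ω₃ } ∪ { ω₁, ω₄ }
  { ω₁, ω₃, ω₆ }  = { ω₁, ω₆ } ∪ { ω₃ }
  { ω₁, ω₄, ω₆ }  = { ω₁, ω₆ } ∪ { ω₁, ω₄ }
  { ω₁, ω₂, ω₃, ω₄, ω₅ }  = { ω₂, ω₃, ω₄, ω₅ } ∪ { ω₁, ω₄ }
  { ω₂, ω₃, ω₄, ω₅, ω₆ }  = { ω₂, ω₃, ω₄, ω₅ } ∪ { ω₂, ω₃, ω₅, ω₆ }
Pass 3. New:
  { ω₁ }  = Ω∖{ ω₂, ω₃, ω₄, ω₅, ω₆ }
  { ω₆ }  = Ω∖{ ω₁, ω₂, ω₃, ω₄, ω₅ }
  { ω₃, ω₄ }  = { ω₃ } ∪ { ω₄ }
  { ω₂, ω₃, ω₅ }  = Ω∖{ ω₁, ω₄, ω₆ }
  { ω₂, ω₄, ω₅ }  = Ω∖{ ω₁, ω₃, ω₆ }
  { ω₂, ω₅, ω₆ }  = Ω∖{ ω₁, ω₃, ω₄ }
  { ω₁, ω₃, ω₄, ω₆ }  = { ω₃ } ∪ { ω₁, ω₄, ω₆ }
Pass 4 (9 new):
  { ω₁, ω₃ }  = { ω₃ } ∪ { ω₁ }
  { ω₂, ω₅ }  = Ω∖{ ω₁, ω₃, ω₄, ω₆ }
  { ω₃, ω₆ }  = { ω₆ } ∪ { ω₃ }
  { ω₄, ω₆ }  = { ω₆ } ∪ { ω₄ }
  { ω₃, ω₄, ω₆ }  = { ω₃, ω₄ } ∪ { ω₆ }
  { ω₁, ω₂, ω₃, ω₅ }  = { ω₂, ω₃, ω₅ } ∪ { ω₁ }
  { ω₁, ω₂, ω₄, ω₅ }  = { ω₁, ω₄ } ∪ { ω₂, ω₄, ω₅ }
  { ω₁, ω₂, ω₅, ω₆ }  = Ω∖{ ω₃, ω₄ }
  { ω₂, ω₄, ω₅, ω₆ }  = { ω₂, ω₄, ω₅ } ∪ { ω₂, ω₅, ω₆ }
Pass 5 (1 new):
  { ω₁, ω₂, ω₅ }  = Ω∖{ ω₃, ω₄, ω₆ }
Pass 6: closed — nothing new.

σ(ℰ) = { {}, { ω₁ }, { ω₃ }, { ω₄ }, { ω₆ }, { ω₁, ω₃ }, { ω₁, ω₄ }, { ω₁, ω₆ }, { ω₂, ω₅ }, { ω₃, ω₄ }, { ω₃, ω₆ }, { ω₄, ω₆ }, { ω₁, ω₂, ω₅ }, { ω₁, ω₃, ω₄ }, { ω₁, ω₃, ω₆ }, { ω₁, ω₄, ω₆ }, { ω₂, ω₃, ω₅ }, { ω₂, ω₄, ω₅ }, { ω₂, ω₅, ω₆ }, { ω₃, ω₄, ω₆ }, { ω₁, ω₂, ω₃, ω₅ }, { ω₁, ω₂, ω₄, ω₅ }, { ω₁, ω₂, ω₅, ω₆ }, { ω₁, ω₃, ω₄, ω₆ }, { ω₂, ω₃, ω₄, ω₅ }, { ω₂, ω₃, ω₅, ω₆ }, { ω₂, ω₄, ω₅, ω₆ }, { ω₁, ω₂, ω₃, ω₄, ω₅ }, { ω₁, ω₂, ω₃, ω₅, ω₆ }, { ω₁, ω₂, ω₄, ω₅, ω₆ }, { ω₂, ω₃, ω₄, ω₅, ω₆ }, Ω }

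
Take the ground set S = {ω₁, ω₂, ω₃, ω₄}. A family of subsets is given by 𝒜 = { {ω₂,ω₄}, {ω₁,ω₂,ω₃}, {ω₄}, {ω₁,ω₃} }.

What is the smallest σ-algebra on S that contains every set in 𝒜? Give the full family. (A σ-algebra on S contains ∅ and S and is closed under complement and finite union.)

σ(𝒜) = { {}, {ω₂}, {ω₄}, {ω₁,ω₃}, {ω₂,ω₄}, {ω₁,ω₂,ω₃}, {ω₁,ω₃,ω₄}, S }

Check:
Initial family (6 sets): { {}, {ω₄}, {ω₁,ω₃}, {ω₂,ω₄}, {ω₁,ω₂,ω₃}, S }.
Iteration 1 (1 new):
  {ω₁,ω₃,ω₄}  = {ω₁,ω₃} ∪ {ω₄}
  |family| = 7
Iteration 2: 1 new —
  {ω₂}  = complement {ω₁,ω₃,ω₄}
  |family| = 8
Iteration 3 adds nothing — fixpoint reached.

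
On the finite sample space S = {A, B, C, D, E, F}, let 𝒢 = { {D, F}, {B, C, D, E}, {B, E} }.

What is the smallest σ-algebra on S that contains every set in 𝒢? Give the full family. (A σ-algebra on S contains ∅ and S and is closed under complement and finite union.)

σ(𝒢) = { {}, {A}, {C}, {D}, {F}, {A, C}, {A, D}, {A, F}, {B, E}, {C, D}, {C, F}, {D, F}, {A, B, E}, {A, C, D}, {A, C, F}, {A, D, F}, {B, C, E}, {B, D, E}, {B, E, F}, {C, D, F}, {A, B, C, E}, {A, B, D, E}, {A, B, E, F}, {A, C, D, F}, {B, C, D, E}, {B, C, E, F}, {B, D, E, F}, {A, B, C, D, E}, {A, B, C, E, F}, {A, B, D, E, F}, {B, C, D, E, F}, S }

Check:
Initial family (5 sets): { {}, {B, E}, {D, F}, {B, C, D, E}, S }.
Iteration 1 adds 5:
  {A, F}  = S∖{B, C, D, E}
  {A, B, C, E}  = S∖{D, F}
  {A, C, D, F}  = S∖{B, E}
  {B, D, E, F}  = {B, E} ∪ {D, F}
  {B, C, D, E, F}  = {B, C, D, E} ∪ {D, F}
  |family| = 10
Iteration 2. New:
  {A}  = S∖{B, C, D, E, F}
  {A, C}  = S∖{B, D, E, F}
  {A, D, F}  = {A, F} ∪ {D, F}
  {A, B, E, F}  = {B, E} ∪ {A, F}
  {A, B, C, D, E}  = {B, C, D, E} ∪ {A, B, C, E}
  {A, B, C, E, F}  = {A, F} ∪ {A, B, C, E}
  {A, B, D, E, F}  = {A, F} ∪ {B, D, E, F}
  |family| = 17
Iteration 3 (7 new):
  {C}  = S∖{A, B, D, E, F}
  {D}  = S∖{A, B, C, E, F}
  {F}  = S∖{A, B, C, D, E}
  {C, D}  = S∖{A, B, E, F}
  {A, B, E}  = {B, E} ∪ {A}
  {A, C, F}  = {A, C} ∪ {A, F}
  {B, C, E}  = S∖{A, D, F}
  |family| = 24
Iteration 4: +8 →
  {A, D}  = {A} ∪ {D}
  {C, F}  = {F} ∪ {C}
  {A, C, D}  = {C, D} ∪ {A}
  {B, D, E}  = S∖{A, C, F}
  {B, E, F}  = {B, E} ∪ {F}
  {C, D, F}  = S∖{A, B, E}
  {A, B, D, E}  = {A, B, E} ∪ {D}
  {B, C, E, F}  = {F} ∪ {B, C, E}
  |family| = 32
Iteration 5: closed — nothing new.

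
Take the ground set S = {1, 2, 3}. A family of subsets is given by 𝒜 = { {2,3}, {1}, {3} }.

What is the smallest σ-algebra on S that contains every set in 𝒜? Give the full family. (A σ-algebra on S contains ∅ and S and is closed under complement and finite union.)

σ(𝒜) = { {}, {1}, {2}, {3}, {1,2}, {1,3}, {2,3}, S }

Working:
Initial family (5 sets): { {}, {1}, {3}, {2,3}, S }.
Step 1: 2 new —
  {1,2}  = complement {3}
  {1,3}  = {3} ∪ {1}
  |family| = 7
Step 2 adds 1:
  {2}  = complement {1,3}
  |family| = 8
Step 3: no new sets; the family is a σ-algebra.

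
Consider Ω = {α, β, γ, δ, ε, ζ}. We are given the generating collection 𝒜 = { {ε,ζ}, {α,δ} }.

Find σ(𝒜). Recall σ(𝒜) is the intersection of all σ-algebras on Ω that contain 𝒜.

σ(𝒜) (8 sets): { {}, {α,δ}, {β,γ}, {ε,ζ}, {α,β,γ,δ}, {α,δ,ε,ζ}, {β,γ,ε,ζ}, Ω }

Working:
Take S₀ = 𝒜 ∪ {∅, Ω} = { {}, {α,δ}, {ε,ζ}, Ω }.
Iteration 1 adds 3:
  {α,β,γ,δ}  = {ε,ζ}ᶜ
  {α,δ,ε,ζ}  = {ε,ζ} ∪ {α,δ}
  {β,γ,ε,ζ}  = {α,δ}ᶜ
  (now 7)
Iteration 2 adds 1:
  {β,γ}  = {α,δ,ε,ζ}ᶜ
  (now 8)
Iteration 3: already closed under ᶜ and ∪.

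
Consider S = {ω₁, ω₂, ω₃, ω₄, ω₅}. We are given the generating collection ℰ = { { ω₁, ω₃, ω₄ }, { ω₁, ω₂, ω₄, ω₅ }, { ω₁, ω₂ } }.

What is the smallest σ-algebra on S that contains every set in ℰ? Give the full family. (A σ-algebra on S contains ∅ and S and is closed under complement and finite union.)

Seed the family with ℰ together with ∅ and S: { {}, { ω₁, ω₂ }, { ω₁, ω₃, ω₄ }, { ω₁, ω₂, ω₄, ω₅ }, S }.
Iteration 1. New:
  { ω₃ }  = complement { ω₁, ω₂, ω₄, ω₅ }
  { ω₂, ω₅ }  = complement { ω₁, ω₃, ω₄ }
  { ω₃, ω₄, ω₅ }  = complement { ω₁, ω₂ }
  { ω₁, ω₂, ω₃, ω₄ }  = { ω₁, ω₃, ω₄ } ∪ { ω₁, ω₂ }
  [9 total]
Iteration 2 (6 new):
  { ω₅ }  = complement { ω₁, ω₂, ω₃, ω₄ }
  { ω₁, ω₂, ω₃ }  = { ω₁, ω₂ } ∪ { ω₃ }
  { ω₁, ω₂, ω₅ }  = { ω₂, ω₅ } ∪ { ω₁, ω₂ }
  { ω₂, ω₃, ω₅ }  = { ω₂, ω₅ } ∪ { ω₃ }
  { ω₁, ω₃, ω₄, ω₅ }  = { ω₃, ω₄, ω₅ } ∪ { ω₁, ω₃, ω₄ }
  { ω₂, ω₃, ω₄, ω₅ }  = { ω₂, ω₅ } ∪ { ω₃, ω₄, ω₅ }
  [15 total]
Iteration 3 adds 7:
  { ω₁ }  = complement { ω₂, ω₃, ω₄, ω₅ }
  { ω₂ }  = complement { ω₁, ω₃, ω₄, ω₅ }
  { ω₁, ω₄ }  = complement { ω₂, ω₃, ω₅ }
  { ω₃, ω₄ }  = complement { ω₁, ω₂, ω₅ }
  { ω₃, ω₅ }  = { ω₃ } ∪ { ω₅ }
  { ω₄, ω₅ }  = complement { ω₁, ω₂, ω₃ }
  { ω₁, ω₂, ω₃, ω₅ }  = { ω₃ } ∪ { ω₁, ω₂, ω₅ }
  [22 total]
Iteration 4: 9 new —
  { ω₄ }  = complement { ω₁, ω₂, ω₃, ω₅ }
  { ω₁, ω₃ }  = { ω₃ } ∪ { ω₁ }
  { ω₁, ω₅ }  = { ω₅ } ∪ { ω₁ }
  { ω₂, ω₃ }  = { ω₂ } ∪ { ω₃ }
  { ω₁, ω₂, ω₄ }  = complement { ω₃, ω₅ }
  { ω₁, ω₃, ω₅ }  = { ω₃, ω₅ } ∪ { ω₁ }
  { ω₁, ω₄, ω₅ }  = { ω₄, ω₅ } ∪ { ω₁, ω₄ }
  { ω₂, ω₃, ω₄ }  = { ω₃, ω₄ } ∪ { ω₂ }
  { ω₂, ω₄, ω₅ }  = { ω₂, ω₅ } ∪ { ω₄, ω₅ }
  [31 total]
Iteration 5 adds 1:
  { ω₂, ω₄ }  = complement { ω₁, ω₃, ω₅ }
  [32 total]
Iteration 6: no new sets; the family is a σ-algebra.

Hence σ(ℰ) has 32 members: { {}, { ω₁ }, { ω₂ }, { ω₃ }, { ω₄ }, { ω₅ }, { ω₁, ω₂ }, { ω₁, ω₃ }, { ω₁, ω₄ }, { ω₁, ω₅ }, { ω₂, ω₃ }, { ω₂, ω₄ }, { ω₂, ω₅ }, { ω₃, ω₄ }, { ω₃, ω₅ }, { ω₄, ω₅ }, { ω₁, ω₂, ω₃ }, { ω₁, ω₂, ω₄ }, { ω₁, ω₂, ω₅ }, { ω₁, ω₃, ω₄ }, { ω₁, ω₃, ω₅ }, { ω₁, ω₄, ω₅ }, { ω₂, ω₃, ω₄ }, { ω₂, ω₃, ω₅ }, { ω₂, ω₄, ω₅ }, { ω₃, ω₄, ω₅ }, { ω₁, ω₂, ω₃, ω₄ }, { ω₁, ω₂, ω₃, ω₅ }, { ω₁, ω₂, ω₄, ω₅ }, { ω₁, ω₃, ω₄, ω₅ }, { ω₂, ω₃, ω₄, ω₅ }, S }.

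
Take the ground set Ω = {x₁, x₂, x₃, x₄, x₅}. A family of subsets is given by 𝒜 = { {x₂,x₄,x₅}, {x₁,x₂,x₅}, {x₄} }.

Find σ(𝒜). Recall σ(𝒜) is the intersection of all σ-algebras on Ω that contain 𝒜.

Answer: σ(𝒜) = { {}, {x₁}, {x₃}, {x₄}, {x₁,x₃}, {x₁,x₄}, {x₂,x₅}, {x₃,x₄}, {x₁,x₂,x₅}, {x₁,x₃,x₄}, {x₂,x₃,x₅}, {x₂,x₄,x₅}, {x₁,x₂,x₃,x₅}, {x₁,x₂,x₄,x₅}, {x₂,x₃,x₄,x₅}, Ω }

Working:
Seed the family with 𝒜 together with ∅ and Ω: { {}, {x₄}, {x₁,x₂,x₅}, {x₂,x₄,x₅}, Ω }.
Round 1: 4 new —
  {x₁,x₃}  = ᶜ of {x₂,x₄,x₅}
  {x₃,x₄}  = ᶜ of {x₁,x₂,x₅}
  {x₁,x₂,x₃,x₅}  = ᶜ of {x₄}
  {x₁,x₂,x₄,x₅}  = {x₁,x₂,x₅} ∪ {x₄}
  [9 total]
Round 2: +3 →
  {x₃}  = ᶜ of {x₁,x₂,x₄,x₅}
  {x₁,x₃,x₄}  = {x₃,x₄} ∪ {x₁,x₃}
  {x₂,x₃,x₄,x₅}  = {x₃,x₄} ∪ {x₂,x₄,x₅}
  [12 total]
Round 3: +2 →
  {x₁}  = ᶜ of {x₂,x₃,x₄,x₅}
  {x₂,x₅}  = ᶜ of {x₁,x₃,x₄}
  [14 total]
Round 4: 2 new —
  {x₁,x₄}  = {x₄} ∪ {x₁}
  {x₂,x₃,x₅}  = {x₃} ∪ {x₂,x₅}
  [16 total]
Round 5: already closed under ᶜ and ∪.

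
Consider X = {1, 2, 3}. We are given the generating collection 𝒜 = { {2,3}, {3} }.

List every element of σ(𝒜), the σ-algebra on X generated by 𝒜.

|σ(𝒜)| = 8.  σ(𝒜) = { {}, {1}, {2}, {3}, {1,2}, {1,3}, {2,3}, X }

Derivation:
Start: 𝒜 ∪ {∅, X} = { {}, {3}, {2,3}, X }.
Pass 1 (2 new):
  {1}  = ᶜ of {2,3}
  {1,2}  = ᶜ of {3}
  (now 6)
Pass 2. New:
  {1,3}  = {3} ∪ {1}
  (now 7)
Pass 3: 1 new —
  {2}  = ᶜ of {1,3}
  (now 8)
Pass 4: closed — nothing new.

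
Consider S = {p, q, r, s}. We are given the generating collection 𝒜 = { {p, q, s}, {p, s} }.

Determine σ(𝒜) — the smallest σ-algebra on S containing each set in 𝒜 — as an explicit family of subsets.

Seed the family with 𝒜 together with ∅ and S: { {}, {p, s}, {p, q, s}, S }.
Pass 1: 2 new —
  {r}  = S∖{p, q, s}
  {q, r}  = S∖{p, s}
  [6 total]
Pass 2 adds 1:
  {p, r, s}  = {r} ∪ {p, s}
  [7 total]
Pass 3 (1 new):
  {q}  = S∖{p, r, s}
  [8 total]
Pass 4: stable.

Hence σ(𝒜) has 8 members: { {}, {q}, {r}, {p, s}, {q, r}, {p, q, s}, {p, r, s}, S }.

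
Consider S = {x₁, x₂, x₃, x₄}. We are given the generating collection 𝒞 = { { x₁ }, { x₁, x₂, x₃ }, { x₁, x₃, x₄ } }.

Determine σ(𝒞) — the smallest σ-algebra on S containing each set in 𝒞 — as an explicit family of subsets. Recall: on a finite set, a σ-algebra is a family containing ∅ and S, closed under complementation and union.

Start: 𝒞 ∪ {∅, S} = { {}, { x₁ }, { x₁, x₂, x₃ }, { x₁, x₃, x₄ }, S }.
Pass 1 (3 new):
  { x₂ }  = complement { x₁, x₃, x₄ }
  { x₄ }  = complement { x₁, x₂, x₃ }
  { x₂, x₃, x₄ }  = complement { x₁ }
  (now 8)
Pass 2 (3 new):
  { x₁, x₂ }  = { x₂ } ∪ { x₁ }
  { x₁, x₄ }  = { x₄ } ∪ { x₁ }
  { x₂, x₄ }  = { x₄ } ∪ { x₂ }
  (now 11)
Pass 3: +4 →
  { x₁, x₃ }  = complement { x₂, x₄ }
  { x₂, x₃ }  = complement { x₁, x₄ }
  { x₃, x₄ }  = complement { x₁, x₂ }
  { x₁, x₂, x₄ }  = { x₁, x₄ } ∪ { x₁, x₂ }
  (now 15)
Pass 4. New:
  { x₃ }  = complement { x₁, x₂, x₄ }
  (now 16)
Pass 5: stable.

Therefore σ(𝒞) = { {}, { x₁ }, { x₂ }, { x₃ }, { x₄ }, { x₁, x₂ }, { x₁, x₃ }, { x₁, x₄ }, { x₂, x₃ }, { x₂, x₄ }, { x₃, x₄ }, { x₁, x₂, x₃ }, { x₁, x₂, x₄ }, { x₁, x₃, x₄ }, { x₂, x₃, x₄ }, S } (|σ(𝒞)| = 16).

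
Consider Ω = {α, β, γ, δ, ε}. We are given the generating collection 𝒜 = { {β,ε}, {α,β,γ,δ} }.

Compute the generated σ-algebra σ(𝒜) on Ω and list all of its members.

σ(𝒜) = { {}, {β}, {ε}, {β,ε}, {α,γ,δ}, {α,β,γ,δ}, {α,γ,δ,ε}, Ω }

Trace:
Begin from { {}, {β,ε}, {α,β,γ,δ}, Ω } (that is, 𝒜 plus ∅ and Ω).
Iteration 1 (2 new):
  {ε}  = Ω∖{α,β,γ,δ}
  {α,γ,δ}  = Ω∖{β,ε}
Iteration 2 adds 1:
  {α,γ,δ,ε}  = {α,γ,δ} ∪ {ε}
Iteration 3: 1 new —
  {β}  = Ω∖{α,γ,δ,ε}
Iteration 4 adds nothing — fixpoint reached.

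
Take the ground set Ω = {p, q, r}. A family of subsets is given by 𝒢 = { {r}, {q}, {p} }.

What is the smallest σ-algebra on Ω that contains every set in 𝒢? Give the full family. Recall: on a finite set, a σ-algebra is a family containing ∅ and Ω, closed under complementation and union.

Take S₀ = 𝒢 ∪ {∅, Ω} = { ∅, {p}, {q}, {r}, Ω }.
Round 1 (3 new):
  {p,q}  = {r}ᶜ
  {p,r}  = {q}ᶜ
  {q,r}  = {p}ᶜ
Round 2: no new sets; the family is a σ-algebra.

Hence σ(𝒢) has 8 members: { ∅, {p}, {q}, {r}, {p,q}, {p,r}, {q,r}, Ω }.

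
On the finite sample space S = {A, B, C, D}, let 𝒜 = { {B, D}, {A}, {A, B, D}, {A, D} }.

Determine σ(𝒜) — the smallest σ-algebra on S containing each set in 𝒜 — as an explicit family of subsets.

Take S₀ = 𝒜 ∪ {∅, S} = { {}, {A}, {A, D}, {B, D}, {A, B, D}, S }.
Step 1 (4 new):
  {C}  = S∖{A, B, D}
  {A, C}  = S∖{B, D}
  {B, C}  = S∖{A, D}
  {B, C, D}  = S∖{A}
  |family| = 10
Step 2. New:
  {A, B, C}  = {B, C} ∪ {A, C}
  {A, C, D}  = {C} ∪ {A, D}
  |family| = 12
Step 3 adds 2:
  {B}  = S∖{A, C, D}
  {D}  = S∖{A, B, C}
  |family| = 14
Step 4: +2 →
  {A, B}  = {B} ∪ {A}
  {C, D}  = {C} ∪ {D}
  |family| = 16
Step 5: closed — nothing new.

|σ(𝒜)| = 16.  σ(𝒜) = { {}, {A}, {B}, {C}, {D}, {A, B}, {A, C}, {A, D}, {B, C}, {B, D}, {C, D}, {A, B, C}, {A, B, D}, {A, C, D}, {B, C, D}, S }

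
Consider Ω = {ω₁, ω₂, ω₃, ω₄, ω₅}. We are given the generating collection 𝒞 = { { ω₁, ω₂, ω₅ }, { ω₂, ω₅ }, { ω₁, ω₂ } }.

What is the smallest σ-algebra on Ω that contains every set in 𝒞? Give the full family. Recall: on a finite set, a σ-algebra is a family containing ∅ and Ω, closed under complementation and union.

|σ(𝒞)| = 16.  σ(𝒞) = { {  }, { ω₁ }, { ω₂ }, { ω₅ }, { ω₁, ω₂ }, { ω₁, ω₅ }, { ω₂, ω₅ }, { ω₃, ω₄ }, { ω₁, ω₂, ω₅ }, { ω₁, ω₃, ω₄ }, { ω₂, ω₃, ω₄ }, { ω₃, ω₄, ω₅ }, { ω₁, ω₂, ω₃, ω₄ }, { ω₁, ω₃, ω₄, ω₅ }, { ω₂, ω₃, ω₄, ω₅ }, Ω }

Working:
Start: 𝒞 ∪ {∅, Ω} = { {  }, { ω₁, ω₂ }, { ω₂, ω₅ }, { ω₁, ω₂, ω₅ }, Ω }.
Step 1 (3 new):
  { ω₃, ω₄ }  = complement { ω₁, ω₂, ω₅ }
  { ω₁, ω₃, ω₄ }  = complement { ω₂, ω₅ }
  { ω₃, ω₄, ω₅ }  = complement { ω₁, ω₂ }
  — 8 sets.
Step 2 (3 new):
  { ω₁, ω₂, ω₃, ω₄ }  = { ω₃, ω₄ } ∪ { ω₁, ω₂ }
  { ω₁, ω₃, ω₄, ω₅ }  = { ω₁, ω₃, ω₄ } ∪ { ω₃, ω₄, ω₅ }
  { ω₂, ω₃, ω₄, ω₅ }  = { ω₂, ω₅ } ∪ { ω₃, ω₄ }
  — 11 sets.
Step 3 (3 new):
  { ω₁ }  = complement { ω₂, ω₃, ω₄, ω₅ }
  { ω₂ }  = complement { ω₁, ω₃, ω₄, ω₅ }
  { ω₅ }  = complement { ω₁, ω₂, ω₃, ω₄ }
  — 14 sets.
Step 4 (2 new):
  { ω₁, ω₅ }  = { ω₅ } ∪ { ω₁ }
  { ω₂, ω₃, ω₄ }  = { ω₃, ω₄ } ∪ { ω₂ }
  — 16 sets.
Step 5: closed — nothing new.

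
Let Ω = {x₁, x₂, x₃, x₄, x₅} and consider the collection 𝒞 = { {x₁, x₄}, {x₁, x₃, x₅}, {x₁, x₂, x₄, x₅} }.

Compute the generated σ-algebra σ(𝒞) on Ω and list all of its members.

Initial family (5 sets): { ∅, {x₁, x₄}, {x₁, x₃, x₅}, {x₁, x₂, x₄, x₅}, Ω }.
Step 1. New:
  {x₃}  = complement {x₁, x₂, x₄, x₅}
  {x₂, x₄}  = complement {x₁, x₃, x₅}
  {x₂, x₃, x₅}  = complement {x₁, x₄}
  {x₁, x₃, x₄, x₅}  = {x₁, x₄} ∪ {x₁, x₃, x₅}
Step 2: 6 new —
  {x₂}  = complement {x₁, x₃, x₄, x₅}
  {x₁, x₂, x₄}  = {x₁, x₄} ∪ {x₂, x₄}
  {x₁, x₃, x₄}  = {x₃} ∪ {x₁, x₄}
  {x₂, x₃, x₄}  = {x₃} ∪ {x₂, x₄}
  {x₁, x₂, x₃, x₅}  = {x₁, x₃, x₅} ∪ {x₂, x₃, x₅}
  {x₂, x₃, x₄, x₅}  = {x₂, x₃, x₅} ∪ {x₂, x₄}
Step 3. New:
  {x₁}  = complement {x₂, x₃, x₄, x₅}
  {x₄}  = complement {x₁, x₂, x₃, x₅}
  {x₁, x₅}  = complement {x₂, x₃, x₄}
  {x₂, x₃}  = {x₃} ∪ {x₂}
  {x₂, x₅}  = complement {x₁, x₃, x₄}
  {x₃, x₅}  = complement {x₁, x₂, x₄}
  {x₁, x₂, x₃, x₄}  = {x₃} ∪ {x₁, x₂, x₄}
Step 4 adds 9:
  {x₅}  = complement {x₁, x₂, x₃, x₄}
  {x₁, x₂}  = {x₂} ∪ {x₁}
  {x₁, x₃}  = {x₃} ∪ {x₁}
  {x₃, x₄}  = {x₃} ∪ {x₄}
  {x₁, x₂, x₃}  = {x₂, x₃} ∪ {x₁}
  {x₁, x₂, x₅}  = {x₂, x₅} ∪ {x₁, x₅}
  {x₁, x₄, x₅}  = complement {x₂, x₃}
  {x₂, x₄, x₅}  = {x₂, x₅} ∪ {x₂, x₄}
  {x₃, x₄, x₅}  = {x₃, x₅} ∪ {x₄}
Step 5 (1 new):
  {x₄, x₅}  = complement {x₁, x₂, x₃}
After Step 6 the family is unchanged; done.

Hence σ(𝒞) has 32 members: { ∅, {x₁}, {x₂}, {x₃}, {x₄}, {x₅}, {x₁, x₂}, {x₁, x₃}, {x₁, x₄}, {x₁, x₅}, {x₂, x₃}, {x₂, x₄}, {x₂, x₅}, {x₃, x₄}, {x₃, x₅}, {x₄, x₅}, {x₁, x₂, x₃}, {x₁, x₂, x₄}, {x₁, x₂, x₅}, {x₁, x₃, x₄}, {x₁, x₃, x₅}, {x₁, x₄, x₅}, {x₂, x₃, x₄}, {x₂, x₃, x₅}, {x₂, x₄, x₅}, {x₃, x₄, x₅}, {x₁, x₂, x₃, x₄}, {x₁, x₂, x₃, x₅}, {x₁, x₂, x₄, x₅}, {x₁, x₃, x₄, x₅}, {x₂, x₃, x₄, x₅}, Ω }.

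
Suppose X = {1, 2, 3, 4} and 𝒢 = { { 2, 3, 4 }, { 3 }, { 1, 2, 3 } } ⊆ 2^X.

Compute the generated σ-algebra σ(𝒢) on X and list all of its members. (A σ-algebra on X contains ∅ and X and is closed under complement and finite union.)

σ(𝒢) (16 sets): { {}, { 1 }, { 2 }, { 3 }, { 4 }, { 1, 2 }, { 1, 3 }, { 1, 4 }, { 2, 3 }, { 2, 4 }, { 3, 4 }, { 1, 2, 3 }, { 1, 2, 4 }, { 1, 3, 4 }, { 2, 3, 4 }, X }

Derivation:
Begin from { {}, { 3 }, { 1, 2, 3 }, { 2, 3, 4 }, X } (that is, 𝒢 plus ∅ and X).
Pass 1. New:
  { 1 }  = ᶜ of { 2, 3, 4 }
  { 4 }  = ᶜ of { 1, 2, 3 }
  { 1, 2, 4 }  = ᶜ of { 3 }
  — 8 sets.
Pass 2. New:
  { 1, 3 }  = { 3 } ∪ { 1 }
  { 1, 4 }  = { 4 } ∪ { 1 }
  { 3, 4 }  = { 3 } ∪ { 4 }
  — 11 sets.
Pass 3. New:
  { 1, 2 }  = ᶜ of { 3, 4 }
  { 2, 3 }  = ᶜ of { 1, 4 }
  { 2, 4 }  = ᶜ of { 1, 3 }
  { 1, 3, 4 }  = { 3 } ∪ { 1, 4 }
  — 15 sets.
Pass 4: 1 new —
  { 2 }  = ᶜ of { 1, 3, 4 }
  — 16 sets.
Pass 5: closed — nothing new.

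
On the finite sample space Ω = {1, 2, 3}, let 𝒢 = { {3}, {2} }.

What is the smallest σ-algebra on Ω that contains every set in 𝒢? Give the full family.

Begin from { {}, {2}, {3}, Ω } (that is, 𝒢 plus ∅ and Ω).
Pass 1 adds 3:
  {1, 2}  = ᶜ of {3}
  {1, 3}  = ᶜ of {2}
  {2, 3}  = {3} ∪ {2}
  [7 total]
Pass 2: 1 new —
  {1}  = ᶜ of {2, 3}
  [8 total]
Pass 3 adds nothing — fixpoint reached.

Therefore σ(𝒢) = { {}, {1}, {2}, {3}, {1, 2}, {1, 3}, {2, 3}, Ω } (|σ(𝒢)| = 8).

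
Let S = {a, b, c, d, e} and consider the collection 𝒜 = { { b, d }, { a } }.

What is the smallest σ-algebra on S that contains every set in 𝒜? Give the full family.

Begin from { {  }, { a }, { b, d }, S } (that is, 𝒜 plus ∅ and S).
Round 1 (3 new):
  { a, b, d }  = { a } ∪ { b, d }
  { a, c, e }  = complement { b, d }
  { b, c, d, e }  = complement { a }
Round 2 (1 new):
  { c, e }  = complement { a, b, d }
After Round 3 the family is unchanged; done.

σ(𝒜) = { {  }, { a }, { b, d }, { c, e }, { a, b, d }, { a, c, e }, { b, c, d, e }, S }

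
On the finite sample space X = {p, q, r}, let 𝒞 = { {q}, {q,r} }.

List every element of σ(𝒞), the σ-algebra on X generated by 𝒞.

Initial family (4 sets): { {}, {q}, {q,r}, X }.
Pass 1. New:
  {p}  = ᶜ of {q,r}
  {p,r}  = ᶜ of {q}
  — 6 sets.
Pass 2. New:
  {p,q}  = {q} ∪ {p}
  — 7 sets.
Pass 3: +1 →
  {r}  = ᶜ of {p,q}
  — 8 sets.
Pass 4 adds nothing — fixpoint reached.

σ(𝒞) = { {}, {p}, {q}, {r}, {p,q}, {p,r}, {q,r}, X }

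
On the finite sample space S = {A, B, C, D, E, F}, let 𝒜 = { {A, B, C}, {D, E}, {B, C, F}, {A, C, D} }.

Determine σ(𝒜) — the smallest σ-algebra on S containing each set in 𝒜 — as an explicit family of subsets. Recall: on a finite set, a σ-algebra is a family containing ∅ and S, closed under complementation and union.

Begin from { ∅, {D, E}, {A, B, C}, {A, C, D}, {B, C, F}, S } (that is, 𝒜 plus ∅ and S).
Step 1. New:
  {A, D, E}  = ᶜ of {B, C, F}
  {B, E, F}  = ᶜ of {A, C, D}
  {D, E, F}  = ᶜ of {A, B, C}
  {A, B, C, D}  = {A, C, D} ∪ {A, B, C}
  {A, B, C, F}  = ᶜ of {D, E}
  {A, C, D, E}  = {D, E} ∪ {A, C, D}
  {A, B, C, D, E}  = {D, E} ∪ {A, B, C}
  {A, B, C, D, F}  = {A, C, D} ∪ {B, C, F}
  {B, C, D, E, F}  = {D, E} ∪ {B, C, F}
  |family| = 15
Step 2 adds 11:
  {A}  = ᶜ of {B, C, D, E, F}
  {E}  = ᶜ of {A, B, C, D, F}
  {F}  = ᶜ of {A, B, C, D, E}
  {B, F}  = ᶜ of {A, C, D, E}
  {E, F}  = ᶜ of {A, B, C, D}
  {A, D, E, F}  = {A, D, E} ∪ {D, E, F}
  {B, C, E, F}  = {B, C, F} ∪ {B, E, F}
  {B, D, E, F}  = {B, E, F} ∪ {D, E}
  {A, B, C, E, F}  = {A, B, C} ∪ {B, E, F}
  {A, B, D, E, F}  = {A, D, E} ∪ {B, E, F}
  {A, C, D, E, F}  = {A, C, D} ∪ {D, E, F}
  |family| = 26
Step 3 adds 13:
  {B}  = ᶜ of {A, C, D, E, F}
  {C}  = ᶜ of {A, B, D, E, F}
  {D}  = ᶜ of {A, B, C, E, F}
  {A, C}  = ᶜ of {B, D, E, F}
  {A, D}  = ᶜ of {B, C, E, F}
  {A, E}  = {E} ∪ {A}
  {A, F}  = {F} ∪ {A}
  {B, C}  = ᶜ of {A, D, E, F}
  {A, B, F}  = {B, F} ∪ {A}
  {A, E, F}  = {E, F} ∪ {A}
  {A, B, C, E}  = {A, B, C} ∪ {E}
  {A, B, E, F}  = {B, E, F} ∪ {A}
  {A, C, D, F}  = {A, C, D} ∪ {F}
  |family| = 39
Step 4. New:
  {A, B}  = {B} ∪ {A}
  {B, D}  = {B} ∪ {D}
  {B, E}  = ᶜ of {A, C, D, F}
  {C, D}  = ᶜ of {A, B, E, F}
  {C, E}  = {C} ∪ {E}
  {C, F}  = {C} ∪ {F}
  {D, F}  = ᶜ of {A, B, C, E}
  {A, B, D}  = {B} ∪ {A, D}
  {A, B, E}  = {B} ∪ {A, E}
  {A, C, E}  = {A, C} ∪ {A, E}
  {A, C, F}  = {A, F} ∪ {A, C}
  {A, D, F}  = {A, F} ∪ {D}
  {B, C, D}  = ᶜ of {A, E, F}
  {B, C, E}  = {B, C} ∪ {E}
  {B, D, E}  = {B} ∪ {D, E}
  {B, D, F}  = {B, F} ∪ {D}
  {C, D, E}  = ᶜ of {A, B, F}
  {C, E, F}  = {C} ∪ {E, F}
  {A, B, D, E}  = {B} ∪ {A, D, E}
  {A, B, D, F}  = {B, F} ∪ {A, D}
  {A, C, E, F}  = {A, E, F} ∪ {A, C}
  {B, C, D, E}  = ᶜ of {A, F}
  {B, C, D, F}  = ᶜ of {A, E}
  {C, D, E, F}  = {D, E, F} ∪ {C}
  |family| = 63
Step 5 adds 1:
  {C, D, F}  = ᶜ of {A, B, E}
  |family| = 64
Step 6 adds nothing — fixpoint reached.

Therefore σ(𝒜) = { ∅, {A}, {B}, {C}, {D}, {E}, {F}, {A, B}, {A, C}, {A, D}, {A, E}, {A, F}, {B, C}, {B, D}, {B, E}, {B, F}, {C, D}, {C, E}, {C, F}, {D, E}, {D, F}, {E, F}, {A, B, C}, {A, B, D}, {A, B, E}, {A, B, F}, {A, C, D}, {A, C, E}, {A, C, F}, {A, D, E}, {A, D, F}, {A, E, F}, {B, C, D}, {B, C, E}, {B, C, F}, {B, D, E}, {B, D, F}, {B, E, F}, {C, D, E}, {C, D, F}, {C, E, F}, {D, E, F}, {A, B, C, D}, {A, B, C, E}, {A, B, C, F}, {A, B, D, E}, {A, B, D, F}, {A, B, E, F}, {A, C, D, E}, {A, C, D, F}, {A, C, E, F}, {A, D, E, F}, {B, C, D, E}, {B, C, D, F}, {B, C, E, F}, {B, D, E, F}, {C, D, E, F}, {A, B, C, D, E}, {A, B, C, D, F}, {A, B, C, E, F}, {A, B, D, E, F}, {A, C, D, E, F}, {B, C, D, E, F}, S } (|σ(𝒜)| = 64).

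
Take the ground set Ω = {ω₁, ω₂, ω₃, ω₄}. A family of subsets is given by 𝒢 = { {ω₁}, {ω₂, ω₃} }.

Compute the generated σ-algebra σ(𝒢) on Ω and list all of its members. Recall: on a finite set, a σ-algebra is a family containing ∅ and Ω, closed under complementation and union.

σ(𝒢) = { {}, {ω₁}, {ω₄}, {ω₁, ω₄}, {ω₂, ω₃}, {ω₁, ω₂, ω₃}, {ω₂, ω₃, ω₄}, Ω }

Derivation:
Begin from { {}, {ω₁}, {ω₂, ω₃}, Ω } (that is, 𝒢 plus ∅ and Ω).
Iteration 1 (3 new):
  {ω₁, ω₄}  = complement {ω₂, ω₃}
  {ω₁, ω₂, ω₃}  = {ω₂, ω₃} ∪ {ω₁}
  {ω₂, ω₃, ω₄}  = complement {ω₁}
  (now 7)
Iteration 2: 1 new —
  {ω₄}  = complement {ω₁, ω₂, ω₃}
  (now 8)
Iteration 3 adds nothing — fixpoint reached.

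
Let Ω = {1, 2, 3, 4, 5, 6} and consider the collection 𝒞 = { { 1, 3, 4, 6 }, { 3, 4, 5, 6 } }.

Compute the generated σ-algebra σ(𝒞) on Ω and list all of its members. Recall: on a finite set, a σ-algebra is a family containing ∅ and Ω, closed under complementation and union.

Start: 𝒞 ∪ {∅, Ω} = { {  }, { 1, 3, 4, 6 }, { 3, 4, 5, 6 }, Ω }.
Step 1 (3 new):
  { 1, 2 }  = ᶜ of { 3, 4, 5, 6 }
  { 2, 5 }  = ᶜ of { 1, 3, 4, 6 }
  { 1, 3, 4, 5, 6 }  = { 1, 3, 4, 6 } ∪ { 3, 4, 5, 6 }
Step 2 adds 4:
  { 2 }  = ᶜ of { 1, 3, 4, 5, 6 }
  { 1, 2, 5 }  = { 2, 5 } ∪ { 1, 2 }
  { 1, 2, 3, 4, 6 }  = { 1, 2 } ∪ { 1, 3, 4, 6 }
  { 2, 3, 4, 5, 6 }  = { 2, 5 } ∪ { 3, 4, 5, 6 }
Step 3 (3 new):
  { 1 }  = ᶜ of { 2, 3, 4, 5, 6 }
  { 5 }  = ᶜ of { 1, 2, 3, 4, 6 }
  { 3, 4, 6 }  = ᶜ of { 1, 2, 5 }
Step 4. New:
  { 1, 5 }  = { 5 } ∪ { 1 }
  { 2, 3, 4, 6 }  = { 2 } ∪ { 3, 4, 6 }
Step 5: stable.

|σ(𝒞)| = 16.  σ(𝒞) = { {  }, { 1 }, { 2 }, { 5 }, { 1, 2 }, { 1, 5 }, { 2, 5 }, { 1, 2, 5 }, { 3, 4, 6 }, { 1, 3, 4, 6 }, { 2, 3, 4, 6 }, { 3, 4, 5, 6 }, { 1, 2, 3, 4, 6 }, { 1, 3, 4, 5, 6 }, { 2, 3, 4, 5, 6 }, Ω }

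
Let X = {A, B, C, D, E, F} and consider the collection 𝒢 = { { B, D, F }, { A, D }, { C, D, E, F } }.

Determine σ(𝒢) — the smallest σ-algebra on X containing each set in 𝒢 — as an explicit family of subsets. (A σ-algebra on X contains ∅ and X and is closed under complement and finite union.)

Seed the family with 𝒢 together with ∅ and X: { {  }, { A, D }, { B, D, F }, { C, D, E, F }, X }.
Iteration 1: +6 →
  { A, B }  = complement { C, D, E, F }
  { A, C, E }  = complement { B, D, F }
  { A, B, D, F }  = { B, D, F } ∪ { A, D }
  { B, C, E, F }  = complement { A, D }
  { A, C, D, E, F }  = { A, D } ∪ { C, D, E, F }
  { B, C, D, E, F }  = { B, D, F } ∪ { C, D, E, F }
  — 11 sets.
Iteration 2: +7 →
  { A }  = complement { B, C, D, E, F }
  { B }  = complement { A, C, D, E, F }
  { C, E }  = complement { A, B, D, F }
  { A, B, D }  = { A, B } ∪ { A, D }
  { A, B, C, E }  = { A, B } ∪ { A, C, E }
  { A, C, D, E }  = { A, C, E } ∪ { A, D }
  { A, B, C, E, F }  = { A, B } ∪ { B, C, E, F }
  — 18 sets.
Iteration 3: +6 →
  { D }  = complement { A, B, C, E, F }
  { B, F }  = complement { A, C, D, E }
  { D, F }  = complement { A, B, C, E }
  { B, C, E }  = { C, E } ∪ { B }
  { C, E, F }  = complement { A, B, D }
  { A, B, C, D, E }  = { A, D } ∪ { A, B, C, E }
  — 24 sets.
Iteration 4: 7 new —
  { F }  = complement { A, B, C, D, E }
  { B, D }  = { B } ∪ { D }
  { A, B, F }  = { A, B } ∪ { B, F }
  { A, D, F }  = complement { B, C, E }
  { C, D, E }  = { C, E } ∪ { D }
  { A, C, E, F }  = { A } ∪ { C, E, F }
  { B, C, D, E }  = { B, C, E } ∪ { D }
  — 31 sets.
Iteration 5. New:
  { A, F }  = complement { B, C, D, E }
  — 32 sets.
Iteration 6: closed — nothing new.

σ(𝒢) = { {  }, { A }, { B }, { D }, { F }, { A, B }, { A, D }, { A, F }, { B, D }, { B, F }, { C, E }, { D, F }, { A, B, D }, { A, B, F }, { A, C, E }, { A, D, F }, { B, C, E }, { B, D, F }, { C, D, E }, { C, E, F }, { A, B, C, E }, { A, B, D, F }, { A, C, D, E }, { A, C, E, F }, { B, C, D, E }, { B, C, E, F }, { C, D, E, F }, { A, B, C, D, E }, { A, B, C, E, F }, { A, C, D, E, F }, { B, C, D, E, F }, X }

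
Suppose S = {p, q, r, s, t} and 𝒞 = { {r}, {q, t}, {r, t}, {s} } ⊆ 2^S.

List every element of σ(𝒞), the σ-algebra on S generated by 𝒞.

Start: 𝒞 ∪ {∅, S} = { {}, {r}, {s}, {q, t}, {r, t}, S }.
Step 1. New:
  {r, s}  = {r} ∪ {s}
  {p, q, s}  = complement {r, t}
  {p, r, s}  = complement {q, t}
  {q, r, t}  = {r} ∪ {q, t}
  {q, s, t}  = {q, t} ∪ {s}
  {r, s, t}  = {s} ∪ {r, t}
  {p, q, r, t}  = complement {s}
  {p, q, s, t}  = complement {r}
Step 2. New:
  {p, q}  = complement {r, s, t}
  {p, r}  = complement {q, s, t}
  {p, s}  = complement {q, r, t}
  {p, q, t}  = complement {r, s}
  {p, q, r, s}  = {r, s} ∪ {p, q, s}
  {p, r, s, t}  = {r, s, t} ∪ {p, r, s}
  {q, r, s, t}  = {q, t} ∪ {r, s, t}
Step 3 (5 new):
  {p}  = complement {q, r, s, t}
  {q}  = complement {p, r, s, t}
  {t}  = complement {p, q, r, s}
  {p, q, r}  = {p, r} ∪ {p, q}
  {p, r, t}  = {p, r} ∪ {r, t}
Step 4. New:
  {p, t}  = {t} ∪ {p}
  {q, r}  = {q} ∪ {r}
  {q, s}  = complement {p, r, t}
  {s, t}  = complement {p, q, r}
  {p, s, t}  = {t} ∪ {p, s}
  {q, r, s}  = {r, s} ∪ {q}
Step 5: closed — nothing new.

Hence σ(𝒞) has 32 members: { {}, {p}, {q}, {r}, {s}, {t}, {p, q}, {p, r}, {p, s}, {p, t}, {q, r}, {q, s}, {q, t}, {r, s}, {r, t}, {s, t}, {p, q, r}, {p, q, s}, {p, q, t}, {p, r, s}, {p, r, t}, {p, s, t}, {q, r, s}, {q, r, t}, {q, s, t}, {r, s, t}, {p, q, r, s}, {p, q, r, t}, {p, q, s, t}, {p, r, s, t}, {q, r, s, t}, S }.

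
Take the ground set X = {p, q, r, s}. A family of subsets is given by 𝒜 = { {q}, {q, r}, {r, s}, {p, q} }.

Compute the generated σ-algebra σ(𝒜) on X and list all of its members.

Begin from { {}, {q}, {p, q}, {q, r}, {r, s}, X } (that is, 𝒜 plus ∅ and X).
Round 1: 4 new —
  {p, s}  = ᶜ of {q, r}
  {p, q, r}  = {q, r} ∪ {p, q}
  {p, r, s}  = ᶜ of {q}
  {q, r, s}  = {r, s} ∪ {q, r}
  (now 10)
Round 2 adds 3:
  {p}  = ᶜ of {q, r, s}
  {s}  = ᶜ of {p, q, r}
  {p, q, s}  = {p, q} ∪ {p, s}
  (now 13)
Round 3: 2 new —
  {r}  = ᶜ of {p, q, s}
  {q, s}  = {s} ∪ {q}
  (now 15)
Round 4: +1 →
  {p, r}  = ᶜ of {q, s}
  (now 16)
Round 5: already closed under ᶜ and ∪.

|σ(𝒜)| = 16.  σ(𝒜) = { {}, {p}, {q}, {r}, {s}, {p, q}, {p, r}, {p, s}, {q, r}, {q, s}, {r, s}, {p, q, r}, {p, q, s}, {p, r, s}, {q, r, s}, X }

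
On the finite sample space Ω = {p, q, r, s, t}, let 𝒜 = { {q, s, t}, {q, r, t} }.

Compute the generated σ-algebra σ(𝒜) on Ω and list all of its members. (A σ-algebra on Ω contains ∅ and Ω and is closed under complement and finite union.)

Seed the family with 𝒜 together with ∅ and Ω: { {}, {q, r, t}, {q, s, t}, Ω }.
Iteration 1 (3 new):
  {p, r}  = {q, s, t}ᶜ
  {p, s}  = {q, r, t}ᶜ
  {q, r, s, t}  = {q, s, t} ∪ {q, r, t}
  — 7 sets.
Iteration 2. New:
  {p}  = {q, r, s, t}ᶜ
  {p, r, s}  = {p, s} ∪ {p, r}
  {p, q, r, t}  = {q, r, t} ∪ {p, r}
  {p, q, s, t}  = {p, s} ∪ {q, s, t}
  — 11 sets.
Iteration 3 adds 3:
  {r}  = {p, q, s, t}ᶜ
  {s}  = {p, q, r, t}ᶜ
  {q, t}  = {p, r, s}ᶜ
  — 14 sets.
Iteration 4: +2 →
  {r, s}  = {r} ∪ {s}
  {p, q, t}  = {q, t} ∪ {p}
  — 16 sets.
After Iteration 5 the family is unchanged; done.

σ(𝒜) = { {}, {p}, {r}, {s}, {p, r}, {p, s}, {q, t}, {r, s}, {p, q, t}, {p, r, s}, {q, r, t}, {q, s, t}, {p, q, r, t}, {p, q, s, t}, {q, r, s, t}, Ω }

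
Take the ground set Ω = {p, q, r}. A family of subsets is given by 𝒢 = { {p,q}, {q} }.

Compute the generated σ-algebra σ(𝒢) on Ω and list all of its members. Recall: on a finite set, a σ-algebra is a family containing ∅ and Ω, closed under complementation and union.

|σ(𝒢)| = 8.  σ(𝒢) = { {}, {p}, {q}, {r}, {p,q}, {p,r}, {q,r}, Ω }

Derivation:
Start: 𝒢 ∪ {∅, Ω} = { {}, {q}, {p,q}, Ω }.
Round 1 adds 2:
  {r}  = {p,q}ᶜ
  {p,r}  = {q}ᶜ
  |family| = 6
Round 2: 1 new —
  {q,r}  = {r} ∪ {q}
  |family| = 7
Round 3 (1 new):
  {p}  = {q,r}ᶜ
  |family| = 8
Round 4: already closed under ᶜ and ∪.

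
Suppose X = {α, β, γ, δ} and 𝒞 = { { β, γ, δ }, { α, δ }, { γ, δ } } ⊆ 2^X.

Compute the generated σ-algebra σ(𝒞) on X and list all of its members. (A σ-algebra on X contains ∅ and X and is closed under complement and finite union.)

σ(𝒞) (16 sets): { {  }, { α }, { β }, { γ }, { δ }, { α, β }, { α, γ }, { α, δ }, { β, γ }, { β, δ }, { γ, δ }, { α, β, γ }, { α, β, δ }, { α, γ, δ }, { β, γ, δ }, X }

Trace:
Begin from { {  }, { α, δ }, { γ, δ }, { β, γ, δ }, X } (that is, 𝒞 plus ∅ and X).
Step 1 (4 new):
  { α }  = { β, γ, δ }ᶜ
  { α, β }  = { γ, δ }ᶜ
  { β, γ }  = { α, δ }ᶜ
  { α, γ, δ }  = { γ, δ } ∪ { α, δ }
Step 2: 3 new —
  { β }  = { α, γ, δ }ᶜ
  { α, β, γ }  = { α, β } ∪ { β, γ }
  { α, β, δ }  = { α, β } ∪ { α, δ }
Step 3 (2 new):
  { γ }  = { α, β, δ }ᶜ
  { δ }  = { α, β, γ }ᶜ
Step 4 adds 2:
  { α, γ }  = { γ } ∪ { α }
  { β, δ }  = { δ } ∪ { β }
Step 5: stable.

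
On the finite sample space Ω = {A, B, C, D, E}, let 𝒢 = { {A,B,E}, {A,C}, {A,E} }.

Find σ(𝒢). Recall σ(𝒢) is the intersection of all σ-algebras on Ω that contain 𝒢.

σ(𝒢) = { ∅, {A}, {B}, {C}, {D}, {E}, {A,B}, {A,C}, {A,D}, {A,E}, {B,C}, {B,D}, {B,E}, {C,D}, {C,E}, {D,E}, {A,B,C}, {A,B,D}, {A,B,E}, {A,C,D}, {A,C,E}, {A,D,E}, {B,C,D}, {B,C,E}, {B,D,E}, {C,D,E}, {A,B,C,D}, {A,B,C,E}, {A,B,D,E}, {A,C,D,E}, {B,C,D,E}, Ω }

Working:
Start: 𝒢 ∪ {∅, Ω} = { ∅, {A,C}, {A,E}, {A,B,E}, Ω }.
Step 1: 5 new —
  {C,D}  = ᶜ of {A,B,E}
  {A,C,E}  = {A,C} ∪ {A,E}
  {B,C,D}  = ᶜ of {A,E}
  {B,D,E}  = ᶜ of {A,C}
  {A,B,C,E}  = {A,B,E} ∪ {A,C}
  — 10 sets.
Step 2 adds 7:
  {D}  = ᶜ of {A,B,C,E}
  {B,D}  = ᶜ of {A,C,E}
  {A,C,D}  = {C,D} ∪ {A,C}
  {A,B,C,D}  = {A,C} ∪ {B,C,D}
  {A,B,D,E}  = {A,B,E} ∪ {B,D,E}
  {A,C,D,E}  = {C,D} ∪ {A,C,E}
  {B,C,D,E}  = {C,D} ∪ {B,D,E}
  — 17 sets.
Step 3: 6 new —
  {A}  = ᶜ of {B,C,D,E}
  {B}  = ᶜ of {A,C,D,E}
  {C}  = ᶜ of {A,B,D,E}
  {E}  = ᶜ of {A,B,C,D}
  {B,E}  = ᶜ of {A,C,D}
  {A,D,E}  = {A,E} ∪ {D}
  — 23 sets.
Step 4 adds 9:
  {A,B}  = {B} ∪ {A}
  {A,D}  = {D} ∪ {A}
  {B,C}  = ᶜ of {A,D,E}
  {C,E}  = {E} ∪ {C}
  {D,E}  = {E} ∪ {D}
  {A,B,C}  = {B} ∪ {A,C}
  {A,B,D}  = {B,D} ∪ {A}
  {B,C,E}  = {B,E} ∪ {C}
  {C,D,E}  = {C,D} ∪ {E}
  — 32 sets.
Step 5: no new sets; the family is a σ-algebra.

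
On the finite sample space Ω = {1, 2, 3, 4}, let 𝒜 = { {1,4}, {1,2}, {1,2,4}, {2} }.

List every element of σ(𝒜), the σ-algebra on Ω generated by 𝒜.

|σ(𝒜)| = 16.  σ(𝒜) = { {}, {1}, {2}, {3}, {4}, {1,2}, {1,3}, {1,4}, {2,3}, {2,4}, {3,4}, {1,2,3}, {1,2,4}, {1,3,4}, {2,3,4}, Ω }

Derivation:
Initial family (6 sets): { {}, {2}, {1,2}, {1,4}, {1,2,4}, Ω }.
Round 1: 4 new —
  {3}  = ᶜ of {1,2,4}
  {2,3}  = ᶜ of {1,4}
  {3,4}  = ᶜ of {1,2}
  {1,3,4}  = ᶜ of {2}
  — 10 sets.
Round 2 (2 new):
  {1,2,3}  = {1,2} ∪ {3}
  {2,3,4}  = {3,4} ∪ {2}
  — 12 sets.
Round 3 (2 new):
  {1}  = ᶜ of {2,3,4}
  {4}  = ᶜ of {1,2,3}
  — 14 sets.
Round 4 adds 2:
  {1,3}  = {3} ∪ {1}
  {2,4}  = {4} ∪ {2}
  — 16 sets.
After Round 5 the family is unchanged; done.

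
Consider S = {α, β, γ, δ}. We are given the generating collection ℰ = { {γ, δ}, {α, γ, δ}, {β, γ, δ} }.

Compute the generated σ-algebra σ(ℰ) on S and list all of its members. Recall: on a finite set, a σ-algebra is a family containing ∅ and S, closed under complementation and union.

Answer: σ(ℰ) = { ∅, {α}, {β}, {α, β}, {γ, δ}, {α, γ, δ}, {β, γ, δ}, S }

Check:
Take S₀ = ℰ ∪ {∅, S} = { ∅, {γ, δ}, {α, γ, δ}, {β, γ, δ}, S }.
Round 1. New:
  {α}  = complement {β, γ, δ}
  {β}  = complement {α, γ, δ}
  {α, β}  = complement {γ, δ}
  [8 total]
After Round 2 the family is unchanged; done.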